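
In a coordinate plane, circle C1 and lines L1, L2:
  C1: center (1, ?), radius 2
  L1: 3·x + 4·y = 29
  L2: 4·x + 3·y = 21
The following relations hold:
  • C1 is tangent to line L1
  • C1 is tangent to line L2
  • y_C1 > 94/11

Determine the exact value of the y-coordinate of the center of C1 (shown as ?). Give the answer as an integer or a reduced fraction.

9

1. [C1‖L1]  y_C1² − 13y_C1 + 36 = 0  ⇒  y_C1 = 4 or 9
2. [C1‖L2]  y_C1² − (34/3)y_C1 + 21 = 0  ⇒  y_C1 = 7/3 or 9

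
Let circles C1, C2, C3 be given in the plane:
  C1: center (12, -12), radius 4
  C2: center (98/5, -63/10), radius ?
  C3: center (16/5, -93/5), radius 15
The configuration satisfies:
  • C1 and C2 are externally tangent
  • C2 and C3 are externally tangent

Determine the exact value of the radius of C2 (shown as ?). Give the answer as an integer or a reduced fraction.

1. [ext C1·C2]  r_C2² + 8r_C2 − 297/4 = 0  ⇒  r_C2 = 11/2 (r>0 drops 1)
2. [ext C2·C3]  r_C2² + 30r_C2 − 781/4 = 0  ⇒  r_C2 = 11/2 (r>0 drops 1)

11/2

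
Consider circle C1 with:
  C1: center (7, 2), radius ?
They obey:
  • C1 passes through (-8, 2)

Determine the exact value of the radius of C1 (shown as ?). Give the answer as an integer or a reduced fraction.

1. [C1∋P]  r_C1² − 225 = 0  ⇒  r_C1 = 15 (r>0 drops 1)

15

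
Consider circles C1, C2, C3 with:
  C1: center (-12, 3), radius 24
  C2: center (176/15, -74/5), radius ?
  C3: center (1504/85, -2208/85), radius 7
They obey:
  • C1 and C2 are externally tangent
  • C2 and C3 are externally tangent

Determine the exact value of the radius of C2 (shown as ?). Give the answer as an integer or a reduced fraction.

1. [ext C1·C2]  r_C2² + 48r_C2 − 2737/9 = 0  ⇒  r_C2 = 17/3 (r>0 drops 1)
2. [ext C2·C3]  r_C2² + 14r_C2 − 1003/9 = 0  ⇒  r_C2 = 17/3 (r>0 drops 1)

17/3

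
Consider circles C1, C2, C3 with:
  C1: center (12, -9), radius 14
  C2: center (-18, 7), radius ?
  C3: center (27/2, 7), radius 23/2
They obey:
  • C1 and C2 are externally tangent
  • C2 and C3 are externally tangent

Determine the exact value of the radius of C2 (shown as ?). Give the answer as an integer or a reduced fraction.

20

1. [ext C1·C2]  r_C2² + 28r_C2 − 960 = 0  ⇒  r_C2 = 20 (r>0 drops 1)
2. [ext C2·C3]  r_C2² + 23r_C2 − 860 = 0  ⇒  r_C2 = 20 (r>0 drops 1)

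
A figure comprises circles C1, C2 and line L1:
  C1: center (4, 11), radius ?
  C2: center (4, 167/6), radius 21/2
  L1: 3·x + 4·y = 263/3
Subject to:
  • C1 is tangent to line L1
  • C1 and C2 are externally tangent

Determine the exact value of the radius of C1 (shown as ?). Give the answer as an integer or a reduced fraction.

19/3

1. [C1‖L1]  r_C1² − 361/9 = 0  ⇒  r_C1 = 19/3 (r>0 drops 1)
2. [ext C1·C2]  r_C1² + 21r_C1 − 1558/9 = 0  ⇒  r_C1 = 19/3 (r>0 drops 1)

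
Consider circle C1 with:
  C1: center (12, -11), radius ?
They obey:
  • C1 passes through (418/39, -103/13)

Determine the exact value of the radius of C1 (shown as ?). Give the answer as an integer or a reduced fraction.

1. [C1∋P]  r_C1² − 100/9 = 0  ⇒  r_C1 = 10/3 (r>0 drops 1)

10/3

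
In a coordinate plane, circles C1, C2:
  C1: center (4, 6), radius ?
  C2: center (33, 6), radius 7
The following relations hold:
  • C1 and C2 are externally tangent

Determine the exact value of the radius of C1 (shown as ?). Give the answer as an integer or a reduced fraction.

22

1. [ext C1·C2]  r_C1² + 14r_C1 − 792 = 0  ⇒  r_C1 = 22 (r>0 drops 1)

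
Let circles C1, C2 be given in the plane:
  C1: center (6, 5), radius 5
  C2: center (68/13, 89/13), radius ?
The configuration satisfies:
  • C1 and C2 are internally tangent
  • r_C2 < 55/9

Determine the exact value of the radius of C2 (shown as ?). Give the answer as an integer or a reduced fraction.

1. [int C1,C2]  r_C2² − 10r_C2 + 21 = 0  ⇒  r_C2 = 3 or 7
2. given r_C2 < 55/9: keep 3

3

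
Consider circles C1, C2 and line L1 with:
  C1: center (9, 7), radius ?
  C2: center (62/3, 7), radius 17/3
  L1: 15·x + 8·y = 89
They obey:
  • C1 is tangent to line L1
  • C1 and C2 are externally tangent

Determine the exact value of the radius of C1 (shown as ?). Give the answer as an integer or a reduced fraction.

1. [C1‖L1]  r_C1² − 36 = 0  ⇒  r_C1 = 6 (r>0 drops 1)
2. [ext C1·C2]  r_C1² + (34/3)r_C1 − 104 = 0  ⇒  r_C1 = 6 (r>0 drops 1)

6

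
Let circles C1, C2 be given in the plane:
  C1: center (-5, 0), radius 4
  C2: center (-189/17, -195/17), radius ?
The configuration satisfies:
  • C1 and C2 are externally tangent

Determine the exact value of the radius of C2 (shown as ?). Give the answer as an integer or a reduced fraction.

9

1. [ext C1·C2]  r_C2² + 8r_C2 − 153 = 0  ⇒  r_C2 = 9 (r>0 drops 1)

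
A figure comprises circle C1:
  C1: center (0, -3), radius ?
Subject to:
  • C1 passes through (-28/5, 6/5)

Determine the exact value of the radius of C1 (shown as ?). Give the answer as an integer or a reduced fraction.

7

1. [C1∋P]  r_C1² − 49 = 0  ⇒  r_C1 = 7 (r>0 drops 1)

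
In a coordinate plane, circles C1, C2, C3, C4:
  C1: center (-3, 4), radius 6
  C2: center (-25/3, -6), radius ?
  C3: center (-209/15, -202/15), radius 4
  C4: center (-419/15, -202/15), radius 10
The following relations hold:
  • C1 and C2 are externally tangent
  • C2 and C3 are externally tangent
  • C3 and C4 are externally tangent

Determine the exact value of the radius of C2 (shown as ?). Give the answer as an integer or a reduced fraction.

16/3

1. [ext C1·C2]  r_C2² + 12r_C2 − 832/9 = 0  ⇒  r_C2 = 16/3 (r>0 drops 1)
2. [ext C2·C3]  r_C2² + 8r_C2 − 640/9 = 0  ⇒  r_C2 = 16/3 (r>0 drops 1)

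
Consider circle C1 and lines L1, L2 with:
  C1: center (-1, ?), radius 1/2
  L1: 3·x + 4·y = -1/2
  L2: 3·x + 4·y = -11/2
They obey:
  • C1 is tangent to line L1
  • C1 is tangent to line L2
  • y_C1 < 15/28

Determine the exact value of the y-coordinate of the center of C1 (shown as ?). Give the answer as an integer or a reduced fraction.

1. [C1‖L1]  y_C1² − (5/4)y_C1 = 0  ⇒  y_C1 = 0 or 5/4
2. [C1‖L2]  y_C1² + (5/4)y_C1 = 0  ⇒  y_C1 = -5/4 or 0

0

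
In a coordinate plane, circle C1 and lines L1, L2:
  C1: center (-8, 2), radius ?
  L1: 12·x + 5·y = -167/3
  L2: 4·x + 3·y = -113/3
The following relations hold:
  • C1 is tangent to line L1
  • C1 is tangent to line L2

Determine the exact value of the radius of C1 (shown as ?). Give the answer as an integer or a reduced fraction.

7/3

1. [C1‖L1]  r_C1² − 49/9 = 0  ⇒  r_C1 = 7/3 (r>0 drops 1)
2. [C1‖L2]  r_C1² − 49/9 = 0  ⇒  r_C1 = 7/3 (r>0 drops 1)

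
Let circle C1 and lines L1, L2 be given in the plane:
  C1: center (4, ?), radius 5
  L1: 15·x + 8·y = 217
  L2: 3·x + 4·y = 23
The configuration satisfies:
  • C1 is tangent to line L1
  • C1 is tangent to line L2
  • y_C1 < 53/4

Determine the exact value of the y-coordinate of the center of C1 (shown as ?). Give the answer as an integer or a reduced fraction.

9

1. [C1‖L1]  y_C1² − (157/4)y_C1 + 1089/4 = 0  ⇒  y_C1 = 9 or 121/4
2. [C1‖L2]  y_C1² − (11/2)y_C1 − 63/2 = 0  ⇒  y_C1 = -7/2 or 9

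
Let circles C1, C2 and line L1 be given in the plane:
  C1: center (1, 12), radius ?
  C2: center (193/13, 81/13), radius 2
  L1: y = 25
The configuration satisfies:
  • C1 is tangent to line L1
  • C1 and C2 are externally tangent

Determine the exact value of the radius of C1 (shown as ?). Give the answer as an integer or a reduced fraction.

13

1. [C1‖L1]  r_C1² − 169 = 0  ⇒  r_C1 = 13 (r>0 drops 1)
2. [ext C1·C2]  r_C1² + 4r_C1 − 221 = 0  ⇒  r_C1 = 13 (r>0 drops 1)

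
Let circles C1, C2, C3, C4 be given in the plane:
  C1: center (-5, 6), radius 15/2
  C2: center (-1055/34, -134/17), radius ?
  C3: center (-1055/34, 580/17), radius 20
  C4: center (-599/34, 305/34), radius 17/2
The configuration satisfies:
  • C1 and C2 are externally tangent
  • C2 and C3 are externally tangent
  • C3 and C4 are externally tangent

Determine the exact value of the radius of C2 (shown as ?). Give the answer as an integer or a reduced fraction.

1. [ext C1·C2]  r_C2² + 15r_C2 − 814 = 0  ⇒  r_C2 = 22 (r>0 drops 1)
2. [ext C2·C3]  r_C2² + 40r_C2 − 1364 = 0  ⇒  r_C2 = 22 (r>0 drops 1)

22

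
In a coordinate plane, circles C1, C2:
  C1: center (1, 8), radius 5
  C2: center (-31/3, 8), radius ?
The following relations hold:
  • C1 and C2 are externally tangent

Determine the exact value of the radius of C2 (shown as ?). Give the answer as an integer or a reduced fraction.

19/3

1. [ext C1·C2]  r_C2² + 10r_C2 − 931/9 = 0  ⇒  r_C2 = 19/3 (r>0 drops 1)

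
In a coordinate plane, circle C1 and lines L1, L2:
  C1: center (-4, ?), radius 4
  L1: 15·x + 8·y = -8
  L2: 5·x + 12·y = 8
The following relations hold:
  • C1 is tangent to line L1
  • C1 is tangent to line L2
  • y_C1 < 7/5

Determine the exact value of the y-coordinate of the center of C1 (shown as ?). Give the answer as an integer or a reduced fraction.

1. [C1‖L1]  y_C1² − 13y_C1 − 30 = 0  ⇒  y_C1 = -2 or 15
2. [C1‖L2]  y_C1² − (14/3)y_C1 − 40/3 = 0  ⇒  y_C1 = -2 or 20/3

-2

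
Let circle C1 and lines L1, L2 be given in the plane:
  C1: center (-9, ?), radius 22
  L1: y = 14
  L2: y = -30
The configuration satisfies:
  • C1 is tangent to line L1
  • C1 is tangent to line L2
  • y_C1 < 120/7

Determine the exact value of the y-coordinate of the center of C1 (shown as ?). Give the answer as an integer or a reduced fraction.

-8

1. [C1‖L1]  y_C1² − 28y_C1 − 288 = 0  ⇒  y_C1 = -8 or 36
2. [C1‖L2]  y_C1² + 60y_C1 + 416 = 0  ⇒  y_C1 = -52 or -8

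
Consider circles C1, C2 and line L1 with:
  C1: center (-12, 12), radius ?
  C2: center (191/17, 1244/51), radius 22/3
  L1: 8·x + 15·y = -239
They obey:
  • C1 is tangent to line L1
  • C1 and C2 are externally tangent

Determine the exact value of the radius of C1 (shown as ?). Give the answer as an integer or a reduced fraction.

1. [C1‖L1]  r_C1² − 361 = 0  ⇒  r_C1 = 19 (r>0 drops 1)
2. [ext C1·C2]  r_C1² + (44/3)r_C1 − 1919/3 = 0  ⇒  r_C1 = 19 (r>0 drops 1)

19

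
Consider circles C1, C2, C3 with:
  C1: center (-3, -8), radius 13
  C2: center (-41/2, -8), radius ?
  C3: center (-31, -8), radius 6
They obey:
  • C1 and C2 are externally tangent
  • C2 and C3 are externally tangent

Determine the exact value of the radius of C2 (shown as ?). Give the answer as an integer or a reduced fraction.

9/2

1. [ext C1·C2]  r_C2² + 26r_C2 − 549/4 = 0  ⇒  r_C2 = 9/2 (r>0 drops 1)
2. [ext C2·C3]  r_C2² + 12r_C2 − 297/4 = 0  ⇒  r_C2 = 9/2 (r>0 drops 1)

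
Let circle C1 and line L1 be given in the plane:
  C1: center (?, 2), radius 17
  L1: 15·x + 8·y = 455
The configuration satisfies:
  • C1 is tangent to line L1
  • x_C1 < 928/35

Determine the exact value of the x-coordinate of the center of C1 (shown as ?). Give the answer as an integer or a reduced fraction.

1. [C1‖L1]  x_C1² − (878/15)x_C1 + 1456/3 = 0  ⇒  x_C1 = 10 or 728/15
2. given x_C1 < 928/35: keep 10

10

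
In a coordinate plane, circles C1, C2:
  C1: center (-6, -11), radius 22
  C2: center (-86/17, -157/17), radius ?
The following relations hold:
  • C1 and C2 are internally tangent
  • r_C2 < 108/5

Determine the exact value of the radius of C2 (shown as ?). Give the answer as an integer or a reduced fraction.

1. [int C1,C2]  r_C2² − 44r_C2 + 480 = 0  ⇒  r_C2 = 20 or 24
2. given r_C2 < 108/5: keep 20

20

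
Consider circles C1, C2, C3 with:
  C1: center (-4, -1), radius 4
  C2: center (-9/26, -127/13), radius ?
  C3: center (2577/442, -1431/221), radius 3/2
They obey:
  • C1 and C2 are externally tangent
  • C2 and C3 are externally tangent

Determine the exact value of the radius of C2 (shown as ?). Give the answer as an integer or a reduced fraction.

1. [ext C1·C2]  r_C2² + 8r_C2 − 297/4 = 0  ⇒  r_C2 = 11/2 (r>0 drops 1)
2. [ext C2·C3]  r_C2² + 3r_C2 − 187/4 = 0  ⇒  r_C2 = 11/2 (r>0 drops 1)

11/2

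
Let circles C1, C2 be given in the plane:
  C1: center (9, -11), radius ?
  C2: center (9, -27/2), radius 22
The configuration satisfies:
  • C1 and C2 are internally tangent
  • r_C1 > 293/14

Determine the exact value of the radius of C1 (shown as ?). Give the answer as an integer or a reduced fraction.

49/2

1. [int C1,C2]  r_C1² − 44r_C1 + 1911/4 = 0  ⇒  r_C1 = 39/2 or 49/2
2. given r_C1 > 293/14: keep 49/2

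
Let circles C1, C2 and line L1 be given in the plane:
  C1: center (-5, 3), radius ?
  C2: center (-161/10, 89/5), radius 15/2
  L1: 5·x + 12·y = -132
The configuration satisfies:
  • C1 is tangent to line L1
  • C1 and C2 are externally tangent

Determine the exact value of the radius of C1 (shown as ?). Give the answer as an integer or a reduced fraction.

11

1. [C1‖L1]  r_C1² − 121 = 0  ⇒  r_C1 = 11 (r>0 drops 1)
2. [ext C1·C2]  r_C1² + 15r_C1 − 286 = 0  ⇒  r_C1 = 11 (r>0 drops 1)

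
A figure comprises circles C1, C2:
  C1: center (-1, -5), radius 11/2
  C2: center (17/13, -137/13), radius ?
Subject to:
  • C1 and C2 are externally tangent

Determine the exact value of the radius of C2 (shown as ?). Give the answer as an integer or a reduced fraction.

1/2

1. [ext C1·C2]  r_C2² + 11r_C2 − 23/4 = 0  ⇒  r_C2 = 1/2 (r>0 drops 1)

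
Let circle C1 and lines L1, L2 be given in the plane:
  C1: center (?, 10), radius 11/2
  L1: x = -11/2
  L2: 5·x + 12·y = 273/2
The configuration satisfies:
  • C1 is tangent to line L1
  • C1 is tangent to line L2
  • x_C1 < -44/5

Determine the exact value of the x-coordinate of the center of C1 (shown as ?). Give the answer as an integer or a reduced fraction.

1. [C1‖L1]  x_C1² + 11x_C1 = 0  ⇒  x_C1 = -11 or 0
2. [C1‖L2]  x_C1² − (33/5)x_C1 − 968/5 = 0  ⇒  x_C1 = -11 or 88/5

-11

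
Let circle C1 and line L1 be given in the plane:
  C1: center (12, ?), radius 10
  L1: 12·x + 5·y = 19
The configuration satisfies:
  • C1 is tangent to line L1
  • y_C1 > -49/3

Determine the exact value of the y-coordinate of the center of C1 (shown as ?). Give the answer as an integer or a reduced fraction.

1

1. [C1‖L1]  y_C1² + 50y_C1 − 51 = 0  ⇒  y_C1 = -51 or 1
2. given y_C1 > -49/3: keep 1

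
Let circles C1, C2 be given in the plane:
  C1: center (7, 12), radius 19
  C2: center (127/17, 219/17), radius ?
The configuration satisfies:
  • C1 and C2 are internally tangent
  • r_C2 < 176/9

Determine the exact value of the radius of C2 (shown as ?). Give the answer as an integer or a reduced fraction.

1. [int C1,C2]  r_C2² − 38r_C2 + 360 = 0  ⇒  r_C2 = 18 or 20
2. given r_C2 < 176/9: keep 18

18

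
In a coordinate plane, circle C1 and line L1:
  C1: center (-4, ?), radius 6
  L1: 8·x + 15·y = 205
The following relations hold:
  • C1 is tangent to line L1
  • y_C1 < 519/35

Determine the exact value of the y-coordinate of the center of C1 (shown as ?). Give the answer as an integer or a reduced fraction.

1. [C1‖L1]  y_C1² − (158/5)y_C1 + 1017/5 = 0  ⇒  y_C1 = 9 or 113/5
2. given y_C1 < 519/35: keep 9

9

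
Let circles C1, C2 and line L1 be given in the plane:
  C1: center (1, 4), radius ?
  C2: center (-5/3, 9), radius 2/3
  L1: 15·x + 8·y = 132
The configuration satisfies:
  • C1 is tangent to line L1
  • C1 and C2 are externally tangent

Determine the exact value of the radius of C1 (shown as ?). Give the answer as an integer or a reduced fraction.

1. [C1‖L1]  r_C1² − 25 = 0  ⇒  r_C1 = 5 (r>0 drops 1)
2. [ext C1·C2]  r_C1² + (4/3)r_C1 − 95/3 = 0  ⇒  r_C1 = 5 (r>0 drops 1)

5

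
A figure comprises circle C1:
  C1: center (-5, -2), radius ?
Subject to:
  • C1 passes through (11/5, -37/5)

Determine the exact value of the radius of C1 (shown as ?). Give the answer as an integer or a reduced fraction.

9

1. [C1∋P]  r_C1² − 81 = 0  ⇒  r_C1 = 9 (r>0 drops 1)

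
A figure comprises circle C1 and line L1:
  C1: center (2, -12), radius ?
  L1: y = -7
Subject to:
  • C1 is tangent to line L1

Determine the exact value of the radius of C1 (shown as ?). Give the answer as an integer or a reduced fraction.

5

1. [C1‖L1]  r_C1² − 25 = 0  ⇒  r_C1 = 5 (r>0 drops 1)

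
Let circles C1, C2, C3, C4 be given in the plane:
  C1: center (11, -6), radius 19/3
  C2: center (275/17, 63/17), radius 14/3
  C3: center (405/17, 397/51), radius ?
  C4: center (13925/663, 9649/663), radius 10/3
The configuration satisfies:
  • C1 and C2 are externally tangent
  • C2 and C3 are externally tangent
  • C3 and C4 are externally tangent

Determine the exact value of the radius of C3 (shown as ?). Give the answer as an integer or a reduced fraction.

1. [ext C2·C3]  r_C3² + (28/3)r_C3 − 160/3 = 0  ⇒  r_C3 = 4 (r>0 drops 1)
2. [ext C3·C4]  r_C3² + (20/3)r_C3 − 128/3 = 0  ⇒  r_C3 = 4 (r>0 drops 1)

4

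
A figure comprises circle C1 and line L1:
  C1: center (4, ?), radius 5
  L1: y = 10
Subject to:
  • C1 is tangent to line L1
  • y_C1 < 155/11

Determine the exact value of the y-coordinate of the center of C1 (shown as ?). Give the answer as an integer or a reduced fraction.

5

1. [C1‖L1]  y_C1² − 20y_C1 + 75 = 0  ⇒  y_C1 = 5 or 15
2. given y_C1 < 155/11: keep 5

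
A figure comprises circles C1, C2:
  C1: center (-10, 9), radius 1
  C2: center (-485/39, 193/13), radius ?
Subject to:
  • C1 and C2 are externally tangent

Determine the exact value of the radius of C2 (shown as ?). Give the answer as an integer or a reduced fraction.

16/3

1. [ext C1·C2]  r_C2² + 2r_C2 − 352/9 = 0  ⇒  r_C2 = 16/3 (r>0 drops 1)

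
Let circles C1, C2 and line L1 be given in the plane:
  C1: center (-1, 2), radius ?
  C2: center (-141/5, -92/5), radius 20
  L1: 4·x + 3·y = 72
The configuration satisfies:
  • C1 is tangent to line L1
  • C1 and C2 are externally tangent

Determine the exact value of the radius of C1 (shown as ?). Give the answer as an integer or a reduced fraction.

14

1. [C1‖L1]  r_C1² − 196 = 0  ⇒  r_C1 = 14 (r>0 drops 1)
2. [ext C1·C2]  r_C1² + 40r_C1 − 756 = 0  ⇒  r_C1 = 14 (r>0 drops 1)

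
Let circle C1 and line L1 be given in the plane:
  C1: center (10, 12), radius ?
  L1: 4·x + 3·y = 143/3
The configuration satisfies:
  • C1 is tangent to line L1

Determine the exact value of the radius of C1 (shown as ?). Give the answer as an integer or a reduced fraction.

17/3

1. [C1‖L1]  r_C1² − 289/9 = 0  ⇒  r_C1 = 17/3 (r>0 drops 1)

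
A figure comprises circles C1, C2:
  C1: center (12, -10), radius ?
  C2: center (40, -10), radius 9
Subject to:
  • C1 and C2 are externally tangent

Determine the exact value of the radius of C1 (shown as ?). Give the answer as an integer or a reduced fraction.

19

1. [ext C1·C2]  r_C1² + 18r_C1 − 703 = 0  ⇒  r_C1 = 19 (r>0 drops 1)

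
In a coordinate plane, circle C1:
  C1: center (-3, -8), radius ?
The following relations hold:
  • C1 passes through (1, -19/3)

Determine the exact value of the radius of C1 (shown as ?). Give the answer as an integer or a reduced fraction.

13/3

1. [C1∋P]  r_C1² − 169/9 = 0  ⇒  r_C1 = 13/3 (r>0 drops 1)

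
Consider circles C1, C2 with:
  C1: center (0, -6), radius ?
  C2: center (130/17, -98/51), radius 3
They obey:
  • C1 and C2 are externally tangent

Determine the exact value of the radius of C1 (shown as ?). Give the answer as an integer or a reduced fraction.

1. [ext C1·C2]  r_C1² + 6r_C1 − 595/9 = 0  ⇒  r_C1 = 17/3 (r>0 drops 1)

17/3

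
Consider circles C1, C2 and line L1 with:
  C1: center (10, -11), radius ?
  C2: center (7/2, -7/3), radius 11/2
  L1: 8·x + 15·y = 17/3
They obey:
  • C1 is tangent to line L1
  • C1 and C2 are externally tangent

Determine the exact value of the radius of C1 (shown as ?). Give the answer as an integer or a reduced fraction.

16/3

1. [C1‖L1]  r_C1² − 256/9 = 0  ⇒  r_C1 = 16/3 (r>0 drops 1)
2. [ext C1·C2]  r_C1² + 11r_C1 − 784/9 = 0  ⇒  r_C1 = 16/3 (r>0 drops 1)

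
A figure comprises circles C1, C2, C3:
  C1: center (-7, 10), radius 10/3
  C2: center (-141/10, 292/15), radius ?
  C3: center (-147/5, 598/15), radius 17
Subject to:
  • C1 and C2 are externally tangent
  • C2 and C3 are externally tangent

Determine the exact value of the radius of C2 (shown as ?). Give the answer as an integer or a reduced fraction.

17/2

1. [ext C1·C2]  r_C2² + (20/3)r_C2 − 1547/12 = 0  ⇒  r_C2 = 17/2 (r>0 drops 1)
2. [ext C2·C3]  r_C2² + 34r_C2 − 1445/4 = 0  ⇒  r_C2 = 17/2 (r>0 drops 1)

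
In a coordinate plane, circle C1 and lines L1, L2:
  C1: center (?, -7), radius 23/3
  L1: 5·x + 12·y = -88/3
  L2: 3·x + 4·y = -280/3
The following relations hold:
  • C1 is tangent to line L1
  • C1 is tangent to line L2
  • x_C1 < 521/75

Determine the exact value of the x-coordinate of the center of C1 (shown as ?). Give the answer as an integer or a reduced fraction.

-9

1. [C1‖L1]  x_C1² − (328/15)x_C1 − 1389/5 = 0  ⇒  x_C1 = -9 or 463/15
2. [C1‖L2]  x_C1² + (392/9)x_C1 + 311 = 0  ⇒  x_C1 = -311/9 or -9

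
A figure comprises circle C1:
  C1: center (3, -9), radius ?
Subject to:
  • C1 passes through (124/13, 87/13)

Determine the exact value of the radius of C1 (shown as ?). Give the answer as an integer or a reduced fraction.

17

1. [C1∋P]  r_C1² − 289 = 0  ⇒  r_C1 = 17 (r>0 drops 1)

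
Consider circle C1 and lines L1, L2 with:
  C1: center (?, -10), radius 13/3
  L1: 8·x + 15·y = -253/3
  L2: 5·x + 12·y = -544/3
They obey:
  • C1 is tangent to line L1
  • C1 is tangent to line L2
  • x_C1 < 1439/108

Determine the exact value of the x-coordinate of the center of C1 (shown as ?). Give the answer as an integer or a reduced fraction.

-1

1. [C1‖L1]  x_C1² − (197/12)x_C1 − 209/12 = 0  ⇒  x_C1 = -1 or 209/12
2. [C1‖L2]  x_C1² + (368/15)x_C1 + 353/15 = 0  ⇒  x_C1 = -353/15 or -1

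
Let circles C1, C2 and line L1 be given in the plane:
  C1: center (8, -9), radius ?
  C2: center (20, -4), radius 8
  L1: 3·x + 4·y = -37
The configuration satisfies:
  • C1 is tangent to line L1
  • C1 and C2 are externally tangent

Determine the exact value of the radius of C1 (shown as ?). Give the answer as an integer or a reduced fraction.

1. [C1‖L1]  r_C1² − 25 = 0  ⇒  r_C1 = 5 (r>0 drops 1)
2. [ext C1·C2]  r_C1² + 16r_C1 − 105 = 0  ⇒  r_C1 = 5 (r>0 drops 1)

5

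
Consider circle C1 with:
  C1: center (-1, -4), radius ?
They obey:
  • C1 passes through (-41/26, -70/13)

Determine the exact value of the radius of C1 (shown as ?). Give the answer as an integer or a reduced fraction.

3/2

1. [C1∋P]  r_C1² − 9/4 = 0  ⇒  r_C1 = 3/2 (r>0 drops 1)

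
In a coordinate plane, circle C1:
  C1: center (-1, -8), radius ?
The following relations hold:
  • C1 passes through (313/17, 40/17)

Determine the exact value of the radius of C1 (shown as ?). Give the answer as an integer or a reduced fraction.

22

1. [C1∋P]  r_C1² − 484 = 0  ⇒  r_C1 = 22 (r>0 drops 1)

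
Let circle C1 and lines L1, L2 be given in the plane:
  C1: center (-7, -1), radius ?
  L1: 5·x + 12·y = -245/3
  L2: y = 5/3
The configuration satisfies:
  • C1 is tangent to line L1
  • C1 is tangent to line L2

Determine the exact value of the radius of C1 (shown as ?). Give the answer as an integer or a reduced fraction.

8/3

1. [C1‖L1]  r_C1² − 64/9 = 0  ⇒  r_C1 = 8/3 (r>0 drops 1)
2. [C1‖L2]  r_C1² − 64/9 = 0  ⇒  r_C1 = 8/3 (r>0 drops 1)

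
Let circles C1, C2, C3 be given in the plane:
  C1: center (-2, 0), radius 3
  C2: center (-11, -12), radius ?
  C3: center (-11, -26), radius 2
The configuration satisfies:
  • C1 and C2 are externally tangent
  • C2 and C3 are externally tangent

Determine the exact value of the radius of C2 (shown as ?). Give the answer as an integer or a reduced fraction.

1. [ext C1·C2]  r_C2² + 6r_C2 − 216 = 0  ⇒  r_C2 = 12 (r>0 drops 1)
2. [ext C2·C3]  r_C2² + 4r_C2 − 192 = 0  ⇒  r_C2 = 12 (r>0 drops 1)

12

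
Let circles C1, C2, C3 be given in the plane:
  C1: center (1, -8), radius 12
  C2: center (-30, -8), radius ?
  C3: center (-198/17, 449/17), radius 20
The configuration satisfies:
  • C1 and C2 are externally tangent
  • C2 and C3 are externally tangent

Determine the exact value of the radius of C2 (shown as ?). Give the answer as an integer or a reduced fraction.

19

1. [ext C1·C2]  r_C2² + 24r_C2 − 817 = 0  ⇒  r_C2 = 19 (r>0 drops 1)
2. [ext C2·C3]  r_C2² + 40r_C2 − 1121 = 0  ⇒  r_C2 = 19 (r>0 drops 1)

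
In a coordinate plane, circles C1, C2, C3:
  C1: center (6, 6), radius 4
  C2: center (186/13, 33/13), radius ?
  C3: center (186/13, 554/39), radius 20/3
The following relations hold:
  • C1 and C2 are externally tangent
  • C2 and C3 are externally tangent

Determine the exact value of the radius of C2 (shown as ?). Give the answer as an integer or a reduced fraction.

5

1. [ext C1·C2]  r_C2² + 8r_C2 − 65 = 0  ⇒  r_C2 = 5 (r>0 drops 1)
2. [ext C2·C3]  r_C2² + (40/3)r_C2 − 275/3 = 0  ⇒  r_C2 = 5 (r>0 drops 1)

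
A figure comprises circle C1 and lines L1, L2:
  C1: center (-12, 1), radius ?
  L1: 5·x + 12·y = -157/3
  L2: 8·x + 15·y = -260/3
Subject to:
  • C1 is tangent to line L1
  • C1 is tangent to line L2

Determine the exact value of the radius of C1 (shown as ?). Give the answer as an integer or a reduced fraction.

1/3

1. [C1‖L1]  r_C1² − 1/9 = 0  ⇒  r_C1 = 1/3 (r>0 drops 1)
2. [C1‖L2]  r_C1² − 1/9 = 0  ⇒  r_C1 = 1/3 (r>0 drops 1)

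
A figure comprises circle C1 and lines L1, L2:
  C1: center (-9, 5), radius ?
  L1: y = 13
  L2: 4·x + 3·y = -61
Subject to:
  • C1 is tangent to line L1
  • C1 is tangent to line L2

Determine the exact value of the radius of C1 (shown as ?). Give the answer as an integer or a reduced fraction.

8

1. [C1‖L1]  r_C1² − 64 = 0  ⇒  r_C1 = 8 (r>0 drops 1)
2. [C1‖L2]  r_C1² − 64 = 0  ⇒  r_C1 = 8 (r>0 drops 1)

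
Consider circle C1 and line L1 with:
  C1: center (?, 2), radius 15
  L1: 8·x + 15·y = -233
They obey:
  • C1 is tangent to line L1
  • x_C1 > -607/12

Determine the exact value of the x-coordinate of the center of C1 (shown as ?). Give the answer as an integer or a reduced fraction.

1. [C1‖L1]  x_C1² + (263/4)x_C1 + 259/4 = 0  ⇒  x_C1 = -259/4 or -1
2. given x_C1 > -607/12: keep -1

-1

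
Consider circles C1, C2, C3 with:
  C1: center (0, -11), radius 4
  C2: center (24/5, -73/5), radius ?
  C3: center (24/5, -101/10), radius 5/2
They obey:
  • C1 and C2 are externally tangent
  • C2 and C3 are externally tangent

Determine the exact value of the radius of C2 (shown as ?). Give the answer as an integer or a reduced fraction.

2

1. [ext C1·C2]  r_C2² + 8r_C2 − 20 = 0  ⇒  r_C2 = 2 (r>0 drops 1)
2. [ext C2·C3]  r_C2² + 5r_C2 − 14 = 0  ⇒  r_C2 = 2 (r>0 drops 1)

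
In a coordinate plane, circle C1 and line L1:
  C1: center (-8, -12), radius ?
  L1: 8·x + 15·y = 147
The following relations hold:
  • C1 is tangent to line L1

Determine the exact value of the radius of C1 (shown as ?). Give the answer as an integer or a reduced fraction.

23

1. [C1‖L1]  r_C1² − 529 = 0  ⇒  r_C1 = 23 (r>0 drops 1)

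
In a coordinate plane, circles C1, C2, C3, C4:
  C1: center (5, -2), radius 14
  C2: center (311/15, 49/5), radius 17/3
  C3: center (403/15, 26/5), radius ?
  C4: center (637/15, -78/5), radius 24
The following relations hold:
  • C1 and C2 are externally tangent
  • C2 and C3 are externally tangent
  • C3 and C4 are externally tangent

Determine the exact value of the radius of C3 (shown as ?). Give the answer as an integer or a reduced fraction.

1. [ext C2·C3]  r_C3² + (34/3)r_C3 − 80/3 = 0  ⇒  r_C3 = 2 (r>0 drops 1)
2. [ext C3·C4]  r_C3² + 48r_C3 − 100 = 0  ⇒  r_C3 = 2 (r>0 drops 1)

2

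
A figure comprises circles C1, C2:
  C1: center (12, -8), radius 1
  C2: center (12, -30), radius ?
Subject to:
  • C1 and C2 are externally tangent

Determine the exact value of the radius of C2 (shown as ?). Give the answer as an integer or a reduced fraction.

21

1. [ext C1·C2]  r_C2² + 2r_C2 − 483 = 0  ⇒  r_C2 = 21 (r>0 drops 1)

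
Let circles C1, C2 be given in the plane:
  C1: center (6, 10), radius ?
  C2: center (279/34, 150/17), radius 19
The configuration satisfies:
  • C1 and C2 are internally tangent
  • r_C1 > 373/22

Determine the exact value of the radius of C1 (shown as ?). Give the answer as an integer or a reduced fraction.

43/2

1. [int C1,C2]  r_C1² − 38r_C1 + 1419/4 = 0  ⇒  r_C1 = 33/2 or 43/2
2. given r_C1 > 373/22: keep 43/2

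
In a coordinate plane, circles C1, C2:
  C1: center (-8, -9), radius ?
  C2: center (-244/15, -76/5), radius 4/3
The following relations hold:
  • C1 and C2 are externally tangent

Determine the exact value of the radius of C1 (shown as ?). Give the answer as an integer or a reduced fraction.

1. [ext C1·C2]  r_C1² + (8/3)r_C1 − 105 = 0  ⇒  r_C1 = 9 (r>0 drops 1)

9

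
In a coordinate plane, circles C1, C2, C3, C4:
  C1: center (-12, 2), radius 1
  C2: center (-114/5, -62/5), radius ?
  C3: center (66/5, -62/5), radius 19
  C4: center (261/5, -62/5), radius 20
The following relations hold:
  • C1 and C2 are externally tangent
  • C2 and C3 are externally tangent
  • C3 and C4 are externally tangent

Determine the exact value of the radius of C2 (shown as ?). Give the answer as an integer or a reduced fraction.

17

1. [ext C1·C2]  r_C2² + 2r_C2 − 323 = 0  ⇒  r_C2 = 17 (r>0 drops 1)
2. [ext C2·C3]  r_C2² + 38r_C2 − 935 = 0  ⇒  r_C2 = 17 (r>0 drops 1)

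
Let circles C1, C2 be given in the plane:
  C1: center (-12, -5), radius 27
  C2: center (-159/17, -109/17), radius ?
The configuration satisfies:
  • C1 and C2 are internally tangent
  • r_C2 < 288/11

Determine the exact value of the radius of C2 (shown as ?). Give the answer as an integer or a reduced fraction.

1. [int C1,C2]  r_C2² − 54r_C2 + 720 = 0  ⇒  r_C2 = 24 or 30
2. given r_C2 < 288/11: keep 24

24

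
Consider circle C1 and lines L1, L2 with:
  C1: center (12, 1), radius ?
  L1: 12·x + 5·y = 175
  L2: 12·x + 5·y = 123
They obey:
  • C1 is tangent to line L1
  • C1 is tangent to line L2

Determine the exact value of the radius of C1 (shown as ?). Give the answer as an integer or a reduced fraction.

1. [C1‖L1]  r_C1² − 4 = 0  ⇒  r_C1 = 2 (r>0 drops 1)
2. [C1‖L2]  r_C1² − 4 = 0  ⇒  r_C1 = 2 (r>0 drops 1)

2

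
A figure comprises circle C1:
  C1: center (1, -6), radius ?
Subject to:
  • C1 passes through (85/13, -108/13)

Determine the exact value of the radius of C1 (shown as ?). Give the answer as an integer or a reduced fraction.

1. [C1∋P]  r_C1² − 36 = 0  ⇒  r_C1 = 6 (r>0 drops 1)

6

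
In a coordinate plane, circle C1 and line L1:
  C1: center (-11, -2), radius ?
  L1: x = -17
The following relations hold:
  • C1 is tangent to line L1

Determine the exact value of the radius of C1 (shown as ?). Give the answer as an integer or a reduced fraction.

1. [C1‖L1]  r_C1² − 36 = 0  ⇒  r_C1 = 6 (r>0 drops 1)

6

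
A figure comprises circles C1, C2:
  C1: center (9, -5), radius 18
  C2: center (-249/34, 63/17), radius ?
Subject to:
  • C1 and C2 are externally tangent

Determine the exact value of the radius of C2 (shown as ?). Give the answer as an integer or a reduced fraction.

1/2

1. [ext C1·C2]  r_C2² + 36r_C2 − 73/4 = 0  ⇒  r_C2 = 1/2 (r>0 drops 1)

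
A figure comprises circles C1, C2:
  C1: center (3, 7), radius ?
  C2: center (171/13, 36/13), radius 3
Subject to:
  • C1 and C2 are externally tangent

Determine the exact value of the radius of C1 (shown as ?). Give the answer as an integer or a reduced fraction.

1. [ext C1·C2]  r_C1² + 6r_C1 − 112 = 0  ⇒  r_C1 = 8 (r>0 drops 1)

8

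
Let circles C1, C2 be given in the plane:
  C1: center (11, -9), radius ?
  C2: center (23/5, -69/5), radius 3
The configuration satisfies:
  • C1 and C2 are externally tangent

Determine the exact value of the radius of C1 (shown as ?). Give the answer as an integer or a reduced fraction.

1. [ext C1·C2]  r_C1² + 6r_C1 − 55 = 0  ⇒  r_C1 = 5 (r>0 drops 1)

5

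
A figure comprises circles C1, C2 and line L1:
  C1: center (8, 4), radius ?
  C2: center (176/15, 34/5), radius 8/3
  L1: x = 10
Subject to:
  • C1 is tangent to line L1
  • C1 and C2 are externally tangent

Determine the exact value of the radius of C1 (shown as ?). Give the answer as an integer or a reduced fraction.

2

1. [C1‖L1]  r_C1² − 4 = 0  ⇒  r_C1 = 2 (r>0 drops 1)
2. [ext C1·C2]  r_C1² + (16/3)r_C1 − 44/3 = 0  ⇒  r_C1 = 2 (r>0 drops 1)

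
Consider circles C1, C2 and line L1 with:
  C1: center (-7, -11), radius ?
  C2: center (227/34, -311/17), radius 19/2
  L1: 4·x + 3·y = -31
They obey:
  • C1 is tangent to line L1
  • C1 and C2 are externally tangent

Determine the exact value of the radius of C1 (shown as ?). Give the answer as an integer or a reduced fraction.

1. [C1‖L1]  r_C1² − 36 = 0  ⇒  r_C1 = 6 (r>0 drops 1)
2. [ext C1·C2]  r_C1² + 19r_C1 − 150 = 0  ⇒  r_C1 = 6 (r>0 drops 1)

6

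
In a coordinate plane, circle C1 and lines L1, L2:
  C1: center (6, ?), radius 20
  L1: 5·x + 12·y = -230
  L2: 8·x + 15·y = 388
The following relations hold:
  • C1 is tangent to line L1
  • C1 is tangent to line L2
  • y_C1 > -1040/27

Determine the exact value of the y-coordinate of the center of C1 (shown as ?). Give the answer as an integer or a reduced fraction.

0

1. [C1‖L1]  y_C1² + (130/3)y_C1 = 0  ⇒  y_C1 = -130/3 or 0
2. [C1‖L2]  y_C1² − (136/3)y_C1 = 0  ⇒  y_C1 = 0 or 136/3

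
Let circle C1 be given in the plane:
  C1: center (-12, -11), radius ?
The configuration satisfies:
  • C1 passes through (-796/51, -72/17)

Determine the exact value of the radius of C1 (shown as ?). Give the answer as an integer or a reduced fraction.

1. [C1∋P]  r_C1² − 529/9 = 0  ⇒  r_C1 = 23/3 (r>0 drops 1)

23/3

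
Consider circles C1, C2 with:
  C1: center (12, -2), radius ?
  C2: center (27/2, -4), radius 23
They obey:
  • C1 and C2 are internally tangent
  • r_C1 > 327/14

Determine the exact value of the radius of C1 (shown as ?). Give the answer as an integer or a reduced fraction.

1. [int C1,C2]  r_C1² − 46r_C1 + 2091/4 = 0  ⇒  r_C1 = 41/2 or 51/2
2. given r_C1 > 327/14: keep 51/2

51/2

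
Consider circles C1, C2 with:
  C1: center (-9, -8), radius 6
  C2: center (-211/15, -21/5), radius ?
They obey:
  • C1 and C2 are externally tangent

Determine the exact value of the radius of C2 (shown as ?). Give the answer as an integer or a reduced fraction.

1. [ext C1·C2]  r_C2² + 12r_C2 − 37/9 = 0  ⇒  r_C2 = 1/3 (r>0 drops 1)

1/3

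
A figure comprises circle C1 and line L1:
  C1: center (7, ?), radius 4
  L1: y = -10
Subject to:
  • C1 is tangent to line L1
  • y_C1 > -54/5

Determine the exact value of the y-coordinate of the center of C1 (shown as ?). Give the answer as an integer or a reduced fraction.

1. [C1‖L1]  y_C1² + 20y_C1 + 84 = 0  ⇒  y_C1 = -14 or -6
2. given y_C1 > -54/5: keep -6

-6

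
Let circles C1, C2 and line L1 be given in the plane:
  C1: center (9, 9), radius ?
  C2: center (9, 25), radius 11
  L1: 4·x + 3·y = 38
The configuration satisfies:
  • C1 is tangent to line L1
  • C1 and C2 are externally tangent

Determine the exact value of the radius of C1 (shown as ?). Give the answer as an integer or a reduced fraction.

5

1. [C1‖L1]  r_C1² − 25 = 0  ⇒  r_C1 = 5 (r>0 drops 1)
2. [ext C1·C2]  r_C1² + 22r_C1 − 135 = 0  ⇒  r_C1 = 5 (r>0 drops 1)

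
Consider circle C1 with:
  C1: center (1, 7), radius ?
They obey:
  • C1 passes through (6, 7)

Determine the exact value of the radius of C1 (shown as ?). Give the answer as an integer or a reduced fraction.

1. [C1∋P]  r_C1² − 25 = 0  ⇒  r_C1 = 5 (r>0 drops 1)

5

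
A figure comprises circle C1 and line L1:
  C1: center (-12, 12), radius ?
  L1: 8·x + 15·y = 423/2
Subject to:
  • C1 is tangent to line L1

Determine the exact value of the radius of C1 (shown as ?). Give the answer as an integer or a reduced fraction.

1. [C1‖L1]  r_C1² − 225/4 = 0  ⇒  r_C1 = 15/2 (r>0 drops 1)

15/2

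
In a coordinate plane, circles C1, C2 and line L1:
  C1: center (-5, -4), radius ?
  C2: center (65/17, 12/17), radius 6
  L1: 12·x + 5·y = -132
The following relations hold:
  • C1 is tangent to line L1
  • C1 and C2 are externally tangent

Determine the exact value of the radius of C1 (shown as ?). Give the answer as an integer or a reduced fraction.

1. [C1‖L1]  r_C1² − 16 = 0  ⇒  r_C1 = 4 (r>0 drops 1)
2. [ext C1·C2]  r_C1² + 12r_C1 − 64 = 0  ⇒  r_C1 = 4 (r>0 drops 1)

4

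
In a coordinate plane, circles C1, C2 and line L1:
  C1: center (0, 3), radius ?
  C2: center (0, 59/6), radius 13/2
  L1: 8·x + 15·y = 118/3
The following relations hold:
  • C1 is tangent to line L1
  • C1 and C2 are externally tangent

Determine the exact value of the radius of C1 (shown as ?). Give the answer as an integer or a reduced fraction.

1/3

1. [C1‖L1]  r_C1² − 1/9 = 0  ⇒  r_C1 = 1/3 (r>0 drops 1)
2. [ext C1·C2]  r_C1² + 13r_C1 − 40/9 = 0  ⇒  r_C1 = 1/3 (r>0 drops 1)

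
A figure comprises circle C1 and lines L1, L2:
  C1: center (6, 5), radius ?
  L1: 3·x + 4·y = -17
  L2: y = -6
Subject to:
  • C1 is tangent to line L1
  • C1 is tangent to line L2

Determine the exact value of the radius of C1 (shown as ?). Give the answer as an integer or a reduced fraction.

1. [C1‖L1]  r_C1² − 121 = 0  ⇒  r_C1 = 11 (r>0 drops 1)
2. [C1‖L2]  r_C1² − 121 = 0  ⇒  r_C1 = 11 (r>0 drops 1)

11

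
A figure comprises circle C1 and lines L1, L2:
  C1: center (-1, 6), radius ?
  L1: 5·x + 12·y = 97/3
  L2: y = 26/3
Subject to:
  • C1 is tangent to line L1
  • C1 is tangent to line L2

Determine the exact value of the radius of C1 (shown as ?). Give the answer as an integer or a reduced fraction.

8/3

1. [C1‖L1]  r_C1² − 64/9 = 0  ⇒  r_C1 = 8/3 (r>0 drops 1)
2. [C1‖L2]  r_C1² − 64/9 = 0  ⇒  r_C1 = 8/3 (r>0 drops 1)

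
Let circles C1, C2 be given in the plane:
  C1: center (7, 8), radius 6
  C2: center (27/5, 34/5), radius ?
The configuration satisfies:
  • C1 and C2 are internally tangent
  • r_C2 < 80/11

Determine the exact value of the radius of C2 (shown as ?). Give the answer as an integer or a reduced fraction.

4

1. [int C1,C2]  r_C2² − 12r_C2 + 32 = 0  ⇒  r_C2 = 4 or 8
2. given r_C2 < 80/11: keep 4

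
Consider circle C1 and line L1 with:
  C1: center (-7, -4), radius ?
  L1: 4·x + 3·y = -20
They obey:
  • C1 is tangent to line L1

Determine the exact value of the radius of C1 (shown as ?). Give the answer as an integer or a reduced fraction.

1. [C1‖L1]  r_C1² − 16 = 0  ⇒  r_C1 = 4 (r>0 drops 1)

4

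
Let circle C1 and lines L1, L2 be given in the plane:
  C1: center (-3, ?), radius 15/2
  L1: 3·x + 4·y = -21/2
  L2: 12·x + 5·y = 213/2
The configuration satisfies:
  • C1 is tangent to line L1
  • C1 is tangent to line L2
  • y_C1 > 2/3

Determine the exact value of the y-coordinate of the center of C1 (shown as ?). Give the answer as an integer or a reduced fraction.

9

1. [C1‖L1]  y_C1² + (3/4)y_C1 − 351/4 = 0  ⇒  y_C1 = -39/4 or 9
2. [C1‖L2]  y_C1² − 57y_C1 + 432 = 0  ⇒  y_C1 = 9 or 48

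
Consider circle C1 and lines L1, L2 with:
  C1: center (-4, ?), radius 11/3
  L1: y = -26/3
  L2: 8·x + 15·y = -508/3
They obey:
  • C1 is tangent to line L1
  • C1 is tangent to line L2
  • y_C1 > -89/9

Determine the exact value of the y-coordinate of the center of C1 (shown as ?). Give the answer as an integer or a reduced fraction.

1. [C1‖L1]  y_C1² + (52/3)y_C1 + 185/3 = 0  ⇒  y_C1 = -37/3 or -5
2. [C1‖L2]  y_C1² + (824/45)y_C1 + 599/9 = 0  ⇒  y_C1 = -599/45 or -5

-5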